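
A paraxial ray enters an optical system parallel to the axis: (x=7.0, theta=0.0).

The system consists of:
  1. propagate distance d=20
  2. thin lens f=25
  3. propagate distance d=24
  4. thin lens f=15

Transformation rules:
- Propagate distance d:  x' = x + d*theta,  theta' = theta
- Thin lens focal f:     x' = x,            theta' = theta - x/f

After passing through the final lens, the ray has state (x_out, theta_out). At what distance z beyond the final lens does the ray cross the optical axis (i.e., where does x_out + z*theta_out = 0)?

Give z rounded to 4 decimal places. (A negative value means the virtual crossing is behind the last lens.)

Initial: x=7.0000 theta=0.0000
After 1 (propagate distance d=20): x=7.0000 theta=0.0000
After 2 (thin lens f=25): x=7.0000 theta=-0.2800
After 3 (propagate distance d=24): x=0.2800 theta=-0.2800
After 4 (thin lens f=15): x=0.2800 theta=-112/375 (≈-0.2987)
z_focus = -x_out/theta_out = -(0.2800)/(-112/375) = 0.9375
Rounded to 4 decimal places: z = 0.9375

Answer: 0.9375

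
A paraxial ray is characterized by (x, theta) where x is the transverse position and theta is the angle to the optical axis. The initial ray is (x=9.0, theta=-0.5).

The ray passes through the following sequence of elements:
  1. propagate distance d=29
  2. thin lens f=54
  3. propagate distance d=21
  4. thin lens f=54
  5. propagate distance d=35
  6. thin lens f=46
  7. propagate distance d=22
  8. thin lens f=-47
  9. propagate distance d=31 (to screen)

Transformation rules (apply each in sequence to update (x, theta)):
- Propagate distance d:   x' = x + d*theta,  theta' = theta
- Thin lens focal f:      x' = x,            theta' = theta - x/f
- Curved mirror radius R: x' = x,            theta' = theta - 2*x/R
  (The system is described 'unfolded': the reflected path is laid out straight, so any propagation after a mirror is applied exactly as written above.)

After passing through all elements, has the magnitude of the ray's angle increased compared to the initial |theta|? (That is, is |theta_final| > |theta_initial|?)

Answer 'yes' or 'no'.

Initial: x=9.0000 theta=-0.5000
After 1 (propagate distance d=29): x=-5.5000 theta=-0.5000
After 2 (thin lens f=54): x=-5.5000 theta=-43/108 (≈-0.3981)
After 3 (propagate distance d=21): x=-499/36 (≈-13.8611) theta=-43/108 (≈-0.3981)
After 4 (thin lens f=54): x=-499/36 (≈-13.8611) theta=-275/1944 (≈-0.1415)
After 5 (propagate distance d=35): x=-36571/1944 (≈-18.8122) theta=-275/1944 (≈-0.1415)
After 6 (thin lens f=46): x=-36571/1944 (≈-18.8122) theta=23921/89424 (≈0.2675)
After 7 (propagate distance d=22): x=-289001/22356 (≈-12.9272) theta=23921/89424 (≈0.2675)
After 8 (thin lens f=-47): x=-289001/22356 (≈-12.9272) theta=-1379/182736 (≈-0.0075)
After 9 (propagate distance d=31 (to screen)): x=-55315415/4202928 (≈-13.1612) theta=-1379/182736 (≈-0.0075)
|theta_initial|=0.5000 |theta_final|=1379/182736 (≈0.0075) -> not increased

Answer: no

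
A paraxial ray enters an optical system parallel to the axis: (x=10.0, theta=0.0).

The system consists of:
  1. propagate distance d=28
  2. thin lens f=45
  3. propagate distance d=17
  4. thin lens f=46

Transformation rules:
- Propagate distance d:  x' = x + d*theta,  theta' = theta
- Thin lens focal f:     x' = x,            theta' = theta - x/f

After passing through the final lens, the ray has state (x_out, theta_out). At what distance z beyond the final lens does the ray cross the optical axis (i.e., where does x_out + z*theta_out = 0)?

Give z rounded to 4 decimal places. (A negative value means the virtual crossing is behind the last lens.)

Answer: 17.4054

Derivation:
Initial: x=10.0000 theta=0.0000
After 1 (propagate distance d=28): x=10.0000 theta=0.0000
After 2 (thin lens f=45): x=10.0000 theta=-2/9 (≈-0.2222)
After 3 (propagate distance d=17): x=56/9 (≈6.2222) theta=-2/9 (≈-0.2222)
After 4 (thin lens f=46): x=56/9 (≈6.2222) theta=-74/207 (≈-0.3575)
z_focus = -x_out/theta_out = -(56/9)/(-74/207) = 644/37 ≈ 17.4054
Rounded to 4 decimal places: z = 17.4054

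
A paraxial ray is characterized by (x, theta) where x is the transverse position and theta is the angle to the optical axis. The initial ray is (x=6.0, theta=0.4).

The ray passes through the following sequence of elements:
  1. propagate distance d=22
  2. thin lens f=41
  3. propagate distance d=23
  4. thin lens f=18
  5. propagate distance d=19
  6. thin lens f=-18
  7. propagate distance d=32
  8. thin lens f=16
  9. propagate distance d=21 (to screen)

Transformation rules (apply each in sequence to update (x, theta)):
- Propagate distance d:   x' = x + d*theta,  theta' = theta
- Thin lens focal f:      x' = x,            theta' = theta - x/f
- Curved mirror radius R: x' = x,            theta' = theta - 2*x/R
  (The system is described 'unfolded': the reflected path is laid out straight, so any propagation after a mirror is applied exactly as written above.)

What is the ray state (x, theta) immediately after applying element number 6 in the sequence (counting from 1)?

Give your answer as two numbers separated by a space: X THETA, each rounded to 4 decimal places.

Initial: x=6.0000 theta=0.4000
After 1 (propagate distance d=22): x=14.8000 theta=0.4000
After 2 (thin lens f=41): x=14.8000 theta=8/205 (≈0.0390)
After 3 (propagate distance d=23): x=3218/205 (≈15.6976) theta=8/205 (≈0.0390)
After 4 (thin lens f=18): x=3218/205 (≈15.6976) theta=-1537/1845 (≈-0.8331)
After 5 (propagate distance d=19): x=-241/1845 (≈-0.1306) theta=-1537/1845 (≈-0.8331)
After 6 (thin lens f=-18): x=-241/1845 (≈-0.1306) theta=-27907/33210 (≈-0.8403)
Rounded to 4 decimal places: x = -0.1306, theta = -0.8403

Answer: -0.1306 -0.8403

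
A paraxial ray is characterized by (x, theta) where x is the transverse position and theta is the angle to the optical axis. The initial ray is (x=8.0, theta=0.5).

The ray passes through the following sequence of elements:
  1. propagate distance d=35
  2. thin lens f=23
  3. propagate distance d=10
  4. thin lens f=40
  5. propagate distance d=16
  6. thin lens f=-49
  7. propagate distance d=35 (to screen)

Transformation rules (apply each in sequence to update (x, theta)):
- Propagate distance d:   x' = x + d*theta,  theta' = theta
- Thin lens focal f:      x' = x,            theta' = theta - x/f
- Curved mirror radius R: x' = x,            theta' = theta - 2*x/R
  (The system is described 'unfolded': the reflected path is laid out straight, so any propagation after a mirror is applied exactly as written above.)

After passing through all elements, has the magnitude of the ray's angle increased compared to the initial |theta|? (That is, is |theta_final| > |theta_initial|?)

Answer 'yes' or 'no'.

Answer: yes

Derivation:
Initial: x=8.0000 theta=0.5000
After 1 (propagate distance d=35): x=25.5000 theta=0.5000
After 2 (thin lens f=23): x=25.5000 theta=-14/23 (≈-0.6087)
After 3 (propagate distance d=10): x=893/46 (≈19.4130) theta=-14/23 (≈-0.6087)
After 4 (thin lens f=40): x=893/46 (≈19.4130) theta=-2013/1840 (≈-1.0940)
After 5 (propagate distance d=16): x=439/230 (≈1.9087) theta=-2013/1840 (≈-1.0940)
After 6 (thin lens f=-49): x=439/230 (≈1.9087) theta=-19025/18032 (≈-1.0551)
After 7 (propagate distance d=35 (to screen)): x=-451041/12880 (≈-35.0187) theta=-19025/18032 (≈-1.0551)
|theta_initial|=0.5000 |theta_final|=19025/18032 (≈1.0551) -> increased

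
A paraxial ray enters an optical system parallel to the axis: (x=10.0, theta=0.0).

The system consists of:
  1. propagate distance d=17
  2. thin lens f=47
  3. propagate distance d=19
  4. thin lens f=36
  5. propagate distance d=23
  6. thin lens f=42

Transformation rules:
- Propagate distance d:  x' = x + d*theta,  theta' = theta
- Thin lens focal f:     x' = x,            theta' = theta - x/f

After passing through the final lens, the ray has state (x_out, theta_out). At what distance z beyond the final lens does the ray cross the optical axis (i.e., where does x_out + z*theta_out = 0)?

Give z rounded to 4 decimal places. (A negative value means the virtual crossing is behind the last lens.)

Initial: x=10.0000 theta=0.0000
After 1 (propagate distance d=17): x=10.0000 theta=0.0000
After 2 (thin lens f=47): x=10.0000 theta=-10/47 (≈-0.2128)
After 3 (propagate distance d=19): x=280/47 (≈5.9574) theta=-10/47 (≈-0.2128)
After 4 (thin lens f=36): x=280/47 (≈5.9574) theta=-160/423 (≈-0.3783)
After 5 (propagate distance d=23): x=-1160/423 (≈-2.7423) theta=-160/423 (≈-0.3783)
After 6 (thin lens f=42): x=-1160/423 (≈-2.7423) theta=-2780/8883 (≈-0.3130)
z_focus = -x_out/theta_out = -(-1160/423)/(-2780/8883) = -1218/139 ≈ -8.7626
Rounded to 4 decimal places: z = -8.7626

Answer: -8.7626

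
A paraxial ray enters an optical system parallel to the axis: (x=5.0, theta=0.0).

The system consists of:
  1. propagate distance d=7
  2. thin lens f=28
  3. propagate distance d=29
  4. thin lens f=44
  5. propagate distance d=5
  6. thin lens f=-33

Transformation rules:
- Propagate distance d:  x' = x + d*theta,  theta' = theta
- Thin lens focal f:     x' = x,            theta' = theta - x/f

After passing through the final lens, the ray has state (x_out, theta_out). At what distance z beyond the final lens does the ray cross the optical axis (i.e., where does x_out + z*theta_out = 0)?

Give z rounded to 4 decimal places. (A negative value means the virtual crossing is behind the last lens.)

Answer: -5.0936

Derivation:
Initial: x=5.0000 theta=0.0000
After 1 (propagate distance d=7): x=5.0000 theta=0.0000
After 2 (thin lens f=28): x=5.0000 theta=-5/28 (≈-0.1786)
After 3 (propagate distance d=29): x=-5/28 (≈-0.1786) theta=-5/28 (≈-0.1786)
After 4 (thin lens f=44): x=-5/28 (≈-0.1786) theta=-215/1232 (≈-0.1745)
After 5 (propagate distance d=5): x=-185/176 (≈-1.0511) theta=-215/1232 (≈-0.1745)
After 6 (thin lens f=-33): x=-185/176 (≈-1.0511) theta=-4195/20328 (≈-0.2064)
z_focus = -x_out/theta_out = -(-185/176)/(-4195/20328) = -8547/1678 ≈ -5.0936
Rounded to 4 decimal places: z = -5.0936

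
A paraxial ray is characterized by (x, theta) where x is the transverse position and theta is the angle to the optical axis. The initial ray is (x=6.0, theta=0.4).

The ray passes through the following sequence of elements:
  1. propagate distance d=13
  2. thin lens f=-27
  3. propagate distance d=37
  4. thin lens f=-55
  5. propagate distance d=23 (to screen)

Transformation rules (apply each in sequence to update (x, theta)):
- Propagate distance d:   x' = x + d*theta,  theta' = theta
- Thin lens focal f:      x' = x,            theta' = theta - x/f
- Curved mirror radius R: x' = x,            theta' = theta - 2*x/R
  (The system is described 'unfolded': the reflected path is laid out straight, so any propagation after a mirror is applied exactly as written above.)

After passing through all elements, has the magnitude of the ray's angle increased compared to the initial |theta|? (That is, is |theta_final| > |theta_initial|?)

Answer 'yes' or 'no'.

Answer: yes

Derivation:
Initial: x=6.0000 theta=0.4000
After 1 (propagate distance d=13): x=11.2000 theta=0.4000
After 2 (thin lens f=-27): x=11.2000 theta=22/27 (≈0.8148)
After 3 (propagate distance d=37): x=5582/135 (≈41.3481) theta=22/27 (≈0.8148)
After 4 (thin lens f=-55): x=5582/135 (≈41.3481) theta=11632/7425 (≈1.5666)
After 5 (propagate distance d=23 (to screen)): x=574546/7425 (≈77.3799) theta=11632/7425 (≈1.5666)
|theta_initial|=0.4000 |theta_final|=11632/7425 (≈1.5666) -> increased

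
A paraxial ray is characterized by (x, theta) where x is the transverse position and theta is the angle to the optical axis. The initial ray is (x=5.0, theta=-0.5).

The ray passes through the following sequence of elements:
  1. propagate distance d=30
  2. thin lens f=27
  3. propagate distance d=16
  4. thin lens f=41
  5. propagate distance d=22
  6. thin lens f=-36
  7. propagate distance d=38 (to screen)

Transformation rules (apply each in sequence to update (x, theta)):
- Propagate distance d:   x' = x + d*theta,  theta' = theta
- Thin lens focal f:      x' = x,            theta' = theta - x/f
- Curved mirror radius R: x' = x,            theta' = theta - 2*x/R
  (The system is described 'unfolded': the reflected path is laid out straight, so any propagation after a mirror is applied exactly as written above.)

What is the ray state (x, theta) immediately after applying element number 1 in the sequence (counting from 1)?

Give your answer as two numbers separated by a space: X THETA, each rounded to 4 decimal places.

Initial: x=5.0000 theta=-0.5000
After 1 (propagate distance d=30): x=-10.0000 theta=-0.5000
Rounded to 4 decimal places: x = -10.0000, theta = -0.5000

Answer: -10.0000 -0.5000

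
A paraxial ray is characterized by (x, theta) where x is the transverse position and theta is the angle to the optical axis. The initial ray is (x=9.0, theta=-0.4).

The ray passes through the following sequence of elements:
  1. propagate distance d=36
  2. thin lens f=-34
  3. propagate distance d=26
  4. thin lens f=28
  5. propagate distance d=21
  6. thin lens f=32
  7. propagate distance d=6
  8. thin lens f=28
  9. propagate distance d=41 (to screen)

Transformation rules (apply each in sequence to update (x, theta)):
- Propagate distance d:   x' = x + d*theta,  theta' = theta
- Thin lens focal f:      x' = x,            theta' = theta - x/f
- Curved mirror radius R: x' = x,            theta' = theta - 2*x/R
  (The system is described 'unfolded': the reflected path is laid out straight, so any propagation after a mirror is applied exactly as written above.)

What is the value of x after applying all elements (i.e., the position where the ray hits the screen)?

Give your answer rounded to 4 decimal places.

Answer: 33.5705

Derivation:
Initial: x=9.0000 theta=-0.4000
After 1 (propagate distance d=36): x=-5.4000 theta=-0.4000
After 2 (thin lens f=-34): x=-5.4000 theta=-19/34 (≈-0.5588)
After 3 (propagate distance d=26): x=-1694/85 (≈-19.9294) theta=-19/34 (≈-0.5588)
After 4 (thin lens f=28): x=-1694/85 (≈-19.9294) theta=13/85 (≈0.1529)
After 5 (propagate distance d=21): x=-1421/85 (≈-16.7176) theta=13/85 (≈0.1529)
After 6 (thin lens f=32): x=-1421/85 (≈-16.7176) theta=1837/2720 (≈0.6754)
After 7 (propagate distance d=6): x=-3445/272 (≈-12.6654) theta=1837/2720 (≈0.6754)
After 8 (thin lens f=28): x=-3445/272 (≈-12.6654) theta=42943/38080 (≈1.1277)
After 9 (propagate distance d=41 (to screen)): x=1278363/38080 (≈33.5705) theta=42943/38080 (≈1.1277)
Rounded to 4 decimal places: x = 33.5705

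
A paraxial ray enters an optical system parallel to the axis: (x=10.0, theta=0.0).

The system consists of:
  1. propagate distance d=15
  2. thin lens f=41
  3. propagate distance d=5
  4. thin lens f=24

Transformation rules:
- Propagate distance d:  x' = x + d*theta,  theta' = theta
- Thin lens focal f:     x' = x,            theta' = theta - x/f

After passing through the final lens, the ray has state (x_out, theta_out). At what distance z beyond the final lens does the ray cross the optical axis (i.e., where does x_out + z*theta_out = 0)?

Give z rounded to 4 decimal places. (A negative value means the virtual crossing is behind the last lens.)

Initial: x=10.0000 theta=0.0000
After 1 (propagate distance d=15): x=10.0000 theta=0.0000
After 2 (thin lens f=41): x=10.0000 theta=-10/41 (≈-0.2439)
After 3 (propagate distance d=5): x=360/41 (≈8.7805) theta=-10/41 (≈-0.2439)
After 4 (thin lens f=24): x=360/41 (≈8.7805) theta=-25/41 (≈-0.6098)
z_focus = -x_out/theta_out = -(360/41)/(-25/41) = 14.4000
Rounded to 4 decimal places: z = 14.4000

Answer: 14.4000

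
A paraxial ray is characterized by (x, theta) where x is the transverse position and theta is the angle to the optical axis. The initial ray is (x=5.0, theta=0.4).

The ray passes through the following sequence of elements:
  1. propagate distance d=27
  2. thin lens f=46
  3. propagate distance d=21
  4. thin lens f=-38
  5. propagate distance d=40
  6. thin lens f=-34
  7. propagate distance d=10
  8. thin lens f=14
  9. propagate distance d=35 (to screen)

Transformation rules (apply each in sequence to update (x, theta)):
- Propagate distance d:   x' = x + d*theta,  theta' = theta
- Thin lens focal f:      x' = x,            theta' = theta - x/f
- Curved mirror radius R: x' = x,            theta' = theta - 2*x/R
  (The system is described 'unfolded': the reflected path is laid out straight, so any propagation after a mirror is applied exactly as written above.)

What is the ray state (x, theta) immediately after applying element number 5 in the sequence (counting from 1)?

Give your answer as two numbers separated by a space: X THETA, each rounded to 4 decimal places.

Answer: 37.1288 0.5035

Derivation:
Initial: x=5.0000 theta=0.4000
After 1 (propagate distance d=27): x=15.8000 theta=0.4000
After 2 (thin lens f=46): x=15.8000 theta=13/230 (≈0.0565)
After 3 (propagate distance d=21): x=3907/230 (≈16.9870) theta=13/230 (≈0.0565)
After 4 (thin lens f=-38): x=3907/230 (≈16.9870) theta=4401/8740 (≈0.5035)
After 5 (propagate distance d=40): x=162253/4370 (≈37.1288) theta=4401/8740 (≈0.5035)
Rounded to 4 decimal places: x = 37.1288, theta = 0.5035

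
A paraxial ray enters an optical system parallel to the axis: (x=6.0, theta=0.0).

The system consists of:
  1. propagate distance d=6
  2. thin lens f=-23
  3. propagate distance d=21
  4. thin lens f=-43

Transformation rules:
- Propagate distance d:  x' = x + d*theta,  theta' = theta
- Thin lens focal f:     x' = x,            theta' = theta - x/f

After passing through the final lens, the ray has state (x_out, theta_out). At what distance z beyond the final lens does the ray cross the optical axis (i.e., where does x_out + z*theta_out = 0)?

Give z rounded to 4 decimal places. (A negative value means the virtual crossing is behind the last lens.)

Initial: x=6.0000 theta=0.0000
After 1 (propagate distance d=6): x=6.0000 theta=0.0000
After 2 (thin lens f=-23): x=6.0000 theta=6/23 (≈0.2609)
After 3 (propagate distance d=21): x=264/23 (≈11.4783) theta=6/23 (≈0.2609)
After 4 (thin lens f=-43): x=264/23 (≈11.4783) theta=522/989 (≈0.5278)
z_focus = -x_out/theta_out = -(264/23)/(522/989) = -1892/87 ≈ -21.7471
Rounded to 4 decimal places: z = -21.7471

Answer: -21.7471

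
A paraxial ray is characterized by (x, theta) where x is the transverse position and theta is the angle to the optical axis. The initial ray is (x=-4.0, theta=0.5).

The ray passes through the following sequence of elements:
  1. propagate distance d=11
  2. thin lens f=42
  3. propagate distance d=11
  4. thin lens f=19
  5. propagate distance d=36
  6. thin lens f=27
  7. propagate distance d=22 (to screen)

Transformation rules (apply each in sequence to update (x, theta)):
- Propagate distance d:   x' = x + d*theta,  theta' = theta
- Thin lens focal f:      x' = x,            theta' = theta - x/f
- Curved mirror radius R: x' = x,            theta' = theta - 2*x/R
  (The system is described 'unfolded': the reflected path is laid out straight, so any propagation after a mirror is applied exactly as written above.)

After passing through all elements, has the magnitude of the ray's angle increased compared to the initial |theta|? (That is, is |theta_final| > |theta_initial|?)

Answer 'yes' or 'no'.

Initial: x=-4.0000 theta=0.5000
After 1 (propagate distance d=11): x=1.5000 theta=0.5000
After 2 (thin lens f=42): x=1.5000 theta=13/28 (≈0.4643)
After 3 (propagate distance d=11): x=185/28 (≈6.6071) theta=13/28 (≈0.4643)
After 4 (thin lens f=19): x=185/28 (≈6.6071) theta=31/266 (≈0.1165)
After 5 (propagate distance d=36): x=821/76 (≈10.8026) theta=31/266 (≈0.1165)
After 6 (thin lens f=27): x=821/76 (≈10.8026) theta=-4073/14364 (≈-0.2836)
After 7 (propagate distance d=22 (to screen)): x=65563/14364 (≈4.5644) theta=-4073/14364 (≈-0.2836)
|theta_initial|=0.5000 |theta_final|=4073/14364 (≈0.2836) -> not increased

Answer: no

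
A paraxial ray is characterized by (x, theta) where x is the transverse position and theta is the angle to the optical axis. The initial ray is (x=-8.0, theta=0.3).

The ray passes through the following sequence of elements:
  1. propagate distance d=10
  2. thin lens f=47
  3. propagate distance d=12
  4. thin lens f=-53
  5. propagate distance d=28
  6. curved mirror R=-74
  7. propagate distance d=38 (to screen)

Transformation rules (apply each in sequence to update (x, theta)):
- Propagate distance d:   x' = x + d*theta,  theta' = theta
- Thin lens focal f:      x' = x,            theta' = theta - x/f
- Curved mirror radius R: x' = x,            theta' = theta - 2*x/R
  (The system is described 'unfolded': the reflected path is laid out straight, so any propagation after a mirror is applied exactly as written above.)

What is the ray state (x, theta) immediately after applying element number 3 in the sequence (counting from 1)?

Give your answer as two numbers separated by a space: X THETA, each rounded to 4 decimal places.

Answer: -0.1234 0.4064

Derivation:
Initial: x=-8.0000 theta=0.3000
After 1 (propagate distance d=10): x=-5.0000 theta=0.3000
After 2 (thin lens f=47): x=-5.0000 theta=191/470 (≈0.4064)
After 3 (propagate distance d=12): x=-29/235 (≈-0.1234) theta=191/470 (≈0.4064)
Rounded to 4 decimal places: x = -0.1234, theta = 0.4064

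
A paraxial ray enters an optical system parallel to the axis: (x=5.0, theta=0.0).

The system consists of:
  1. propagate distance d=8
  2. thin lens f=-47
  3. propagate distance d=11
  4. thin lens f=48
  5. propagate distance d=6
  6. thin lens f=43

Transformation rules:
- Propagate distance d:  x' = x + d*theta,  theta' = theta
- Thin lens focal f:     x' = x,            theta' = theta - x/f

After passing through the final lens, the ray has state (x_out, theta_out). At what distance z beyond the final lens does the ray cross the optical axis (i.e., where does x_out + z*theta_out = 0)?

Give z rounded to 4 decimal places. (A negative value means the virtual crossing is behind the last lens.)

Initial: x=5.0000 theta=0.0000
After 1 (propagate distance d=8): x=5.0000 theta=0.0000
After 2 (thin lens f=-47): x=5.0000 theta=5/47 (≈0.1064)
After 3 (propagate distance d=11): x=290/47 (≈6.1702) theta=5/47 (≈0.1064)
After 4 (thin lens f=48): x=290/47 (≈6.1702) theta=-25/1128 (≈-0.0222)
After 5 (propagate distance d=6): x=1135/188 (≈6.0372) theta=-25/1128 (≈-0.0222)
After 6 (thin lens f=43): x=1135/188 (≈6.0372) theta=-7885/48504 (≈-0.1626)
z_focus = -x_out/theta_out = -(1135/188)/(-7885/48504) = 58566/1577 ≈ 37.1376
Rounded to 4 decimal places: z = 37.1376

Answer: 37.1376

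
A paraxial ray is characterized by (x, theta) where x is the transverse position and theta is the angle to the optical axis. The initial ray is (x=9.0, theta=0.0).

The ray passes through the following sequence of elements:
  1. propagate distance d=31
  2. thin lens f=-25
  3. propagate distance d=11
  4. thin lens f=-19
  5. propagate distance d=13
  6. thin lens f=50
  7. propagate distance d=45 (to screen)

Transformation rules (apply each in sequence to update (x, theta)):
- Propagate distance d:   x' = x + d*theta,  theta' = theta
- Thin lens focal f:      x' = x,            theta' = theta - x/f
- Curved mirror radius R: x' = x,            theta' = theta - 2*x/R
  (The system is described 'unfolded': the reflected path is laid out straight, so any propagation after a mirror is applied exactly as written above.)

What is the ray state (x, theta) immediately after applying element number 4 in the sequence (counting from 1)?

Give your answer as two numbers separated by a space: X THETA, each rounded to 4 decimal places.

Initial: x=9.0000 theta=0.0000
After 1 (propagate distance d=31): x=9.0000 theta=0.0000
After 2 (thin lens f=-25): x=9.0000 theta=0.3600
After 3 (propagate distance d=11): x=12.9600 theta=0.3600
After 4 (thin lens f=-19): x=12.9600 theta=99/95 (≈1.0421)
Rounded to 4 decimal places: x = 12.9600, theta = 1.0421

Answer: 12.9600 1.0421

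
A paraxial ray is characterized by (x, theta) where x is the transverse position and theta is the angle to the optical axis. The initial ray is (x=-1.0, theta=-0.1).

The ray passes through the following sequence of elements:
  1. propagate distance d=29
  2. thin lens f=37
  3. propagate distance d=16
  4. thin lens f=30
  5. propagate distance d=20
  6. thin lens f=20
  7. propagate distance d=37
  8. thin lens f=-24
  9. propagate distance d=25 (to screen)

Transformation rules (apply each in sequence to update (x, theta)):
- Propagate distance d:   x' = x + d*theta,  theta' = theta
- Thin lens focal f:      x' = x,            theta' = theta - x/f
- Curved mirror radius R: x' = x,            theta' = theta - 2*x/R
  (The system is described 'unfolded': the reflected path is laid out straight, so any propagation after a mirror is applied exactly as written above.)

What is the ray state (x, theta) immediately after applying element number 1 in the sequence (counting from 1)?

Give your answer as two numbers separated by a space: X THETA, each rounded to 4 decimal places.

Initial: x=-1.0000 theta=-0.1000
After 1 (propagate distance d=29): x=-3.9000 theta=-0.1000
Rounded to 4 decimal places: x = -3.9000, theta = -0.1000

Answer: -3.9000 -0.1000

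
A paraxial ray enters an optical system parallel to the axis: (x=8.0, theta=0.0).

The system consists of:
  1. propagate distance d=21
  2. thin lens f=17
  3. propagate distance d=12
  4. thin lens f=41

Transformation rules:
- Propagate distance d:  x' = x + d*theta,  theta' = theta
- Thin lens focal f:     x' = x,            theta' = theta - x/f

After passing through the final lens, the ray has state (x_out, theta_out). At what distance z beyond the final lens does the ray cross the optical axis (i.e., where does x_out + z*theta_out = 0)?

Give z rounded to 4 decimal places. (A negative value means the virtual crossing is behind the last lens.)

Answer: 4.4565

Derivation:
Initial: x=8.0000 theta=0.0000
After 1 (propagate distance d=21): x=8.0000 theta=0.0000
After 2 (thin lens f=17): x=8.0000 theta=-8/17 (≈-0.4706)
After 3 (propagate distance d=12): x=40/17 (≈2.3529) theta=-8/17 (≈-0.4706)
After 4 (thin lens f=41): x=40/17 (≈2.3529) theta=-368/697 (≈-0.5280)
z_focus = -x_out/theta_out = -(40/17)/(-368/697) = 205/46 ≈ 4.4565
Rounded to 4 decimal places: z = 4.4565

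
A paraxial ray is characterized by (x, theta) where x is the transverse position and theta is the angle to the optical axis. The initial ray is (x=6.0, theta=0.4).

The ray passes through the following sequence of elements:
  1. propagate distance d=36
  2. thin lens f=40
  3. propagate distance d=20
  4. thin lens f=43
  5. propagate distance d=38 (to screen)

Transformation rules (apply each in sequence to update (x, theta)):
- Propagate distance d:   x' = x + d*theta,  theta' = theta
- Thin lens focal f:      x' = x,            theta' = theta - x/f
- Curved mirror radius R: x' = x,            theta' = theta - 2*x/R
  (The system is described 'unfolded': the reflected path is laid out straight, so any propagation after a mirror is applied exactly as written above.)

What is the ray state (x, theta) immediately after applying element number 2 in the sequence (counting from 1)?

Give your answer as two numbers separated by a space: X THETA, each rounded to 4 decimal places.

Answer: 20.4000 -0.1100

Derivation:
Initial: x=6.0000 theta=0.4000
After 1 (propagate distance d=36): x=20.4000 theta=0.4000
After 2 (thin lens f=40): x=20.4000 theta=-0.1100
Rounded to 4 decimal places: x = 20.4000, theta = -0.1100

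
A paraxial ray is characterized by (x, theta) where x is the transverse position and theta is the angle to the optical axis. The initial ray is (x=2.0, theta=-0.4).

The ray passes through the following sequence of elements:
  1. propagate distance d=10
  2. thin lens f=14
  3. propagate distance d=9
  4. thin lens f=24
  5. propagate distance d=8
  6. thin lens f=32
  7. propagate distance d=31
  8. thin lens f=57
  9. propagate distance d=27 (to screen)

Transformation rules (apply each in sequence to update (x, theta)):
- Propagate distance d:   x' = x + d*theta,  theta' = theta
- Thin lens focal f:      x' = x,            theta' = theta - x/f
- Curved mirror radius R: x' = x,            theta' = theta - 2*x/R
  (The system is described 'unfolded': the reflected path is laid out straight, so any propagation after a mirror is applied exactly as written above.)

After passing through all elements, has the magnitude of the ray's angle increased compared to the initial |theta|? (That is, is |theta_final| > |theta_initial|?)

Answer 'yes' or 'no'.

Answer: no

Derivation:
Initial: x=2.0000 theta=-0.4000
After 1 (propagate distance d=10): x=-2.0000 theta=-0.4000
After 2 (thin lens f=14): x=-2.0000 theta=-9/35 (≈-0.2571)
After 3 (propagate distance d=9): x=-151/35 (≈-4.3143) theta=-9/35 (≈-0.2571)
After 4 (thin lens f=24): x=-151/35 (≈-4.3143) theta=-13/168 (≈-0.0774)
After 5 (propagate distance d=8): x=-74/15 (≈-4.9333) theta=-13/168 (≈-0.0774)
After 6 (thin lens f=32): x=-74/15 (≈-4.9333) theta=43/560 (≈0.0768)
After 7 (propagate distance d=31): x=-4289/1680 (≈-2.5530) theta=43/560 (≈0.0768)
After 8 (thin lens f=57): x=-4289/1680 (≈-2.5530) theta=5821/47880 (≈0.1216)
After 9 (propagate distance d=27 (to screen)): x=23287/31920 (≈0.7295) theta=5821/47880 (≈0.1216)
|theta_initial|=0.4000 |theta_final|=5821/47880 (≈0.1216) -> not increased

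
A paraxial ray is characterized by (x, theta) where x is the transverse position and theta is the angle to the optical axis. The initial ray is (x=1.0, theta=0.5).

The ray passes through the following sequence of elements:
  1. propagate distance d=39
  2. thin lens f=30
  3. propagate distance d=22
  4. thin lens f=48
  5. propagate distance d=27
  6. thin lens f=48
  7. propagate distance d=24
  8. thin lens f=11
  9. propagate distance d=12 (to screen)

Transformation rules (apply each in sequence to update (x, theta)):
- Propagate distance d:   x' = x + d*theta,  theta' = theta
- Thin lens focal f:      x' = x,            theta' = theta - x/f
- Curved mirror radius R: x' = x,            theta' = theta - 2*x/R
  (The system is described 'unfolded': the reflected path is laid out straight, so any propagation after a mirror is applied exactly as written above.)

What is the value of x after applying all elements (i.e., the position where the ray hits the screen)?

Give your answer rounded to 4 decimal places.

Answer: -5.8342

Derivation:
Initial: x=1.0000 theta=0.5000
After 1 (propagate distance d=39): x=20.5000 theta=0.5000
After 2 (thin lens f=30): x=20.5000 theta=-11/60 (≈-0.1833)
After 3 (propagate distance d=22): x=247/15 (≈16.4667) theta=-11/60 (≈-0.1833)
After 4 (thin lens f=48): x=247/15 (≈16.4667) theta=-379/720 (≈-0.5264)
After 5 (propagate distance d=27): x=541/240 (≈2.2542) theta=-379/720 (≈-0.5264)
After 6 (thin lens f=48): x=541/240 (≈2.2542) theta=-1321/2304 (≈-0.5734)
After 7 (propagate distance d=24): x=-1841/160 (≈-11.5063) theta=-1321/2304 (≈-0.5734)
After 8 (thin lens f=11): x=-1841/160 (≈-11.5063) theta=59897/126720 (≈0.4727)
After 9 (propagate distance d=12 (to screen)): x=-61609/10560 (≈-5.8342) theta=59897/126720 (≈0.4727)
Rounded to 4 decimal places: x = -5.8342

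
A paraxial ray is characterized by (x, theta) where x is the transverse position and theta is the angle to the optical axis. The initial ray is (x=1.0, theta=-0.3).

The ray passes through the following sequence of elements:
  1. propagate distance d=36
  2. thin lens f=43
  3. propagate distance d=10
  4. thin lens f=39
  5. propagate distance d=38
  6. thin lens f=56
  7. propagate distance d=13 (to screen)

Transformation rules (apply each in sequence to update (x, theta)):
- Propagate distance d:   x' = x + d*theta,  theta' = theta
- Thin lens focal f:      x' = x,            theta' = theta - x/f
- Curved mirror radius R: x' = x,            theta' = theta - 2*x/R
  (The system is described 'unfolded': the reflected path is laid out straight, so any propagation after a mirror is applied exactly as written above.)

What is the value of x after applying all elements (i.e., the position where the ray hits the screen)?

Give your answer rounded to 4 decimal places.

Answer: 0.2591

Derivation:
Initial: x=1.0000 theta=-0.3000
After 1 (propagate distance d=36): x=-9.8000 theta=-0.3000
After 2 (thin lens f=43): x=-9.8000 theta=-31/430 (≈-0.0721)
After 3 (propagate distance d=10): x=-2262/215 (≈-10.5209) theta=-31/430 (≈-0.0721)
After 4 (thin lens f=39): x=-2262/215 (≈-10.5209) theta=17/86 (≈0.1977)
After 5 (propagate distance d=38): x=-647/215 (≈-3.0093) theta=17/86 (≈0.1977)
After 6 (thin lens f=56): x=-647/215 (≈-3.0093) theta=3027/12040 (≈0.2514)
After 7 (propagate distance d=13 (to screen)): x=3119/12040 (≈0.2591) theta=3027/12040 (≈0.2514)
Rounded to 4 decimal places: x = 0.2591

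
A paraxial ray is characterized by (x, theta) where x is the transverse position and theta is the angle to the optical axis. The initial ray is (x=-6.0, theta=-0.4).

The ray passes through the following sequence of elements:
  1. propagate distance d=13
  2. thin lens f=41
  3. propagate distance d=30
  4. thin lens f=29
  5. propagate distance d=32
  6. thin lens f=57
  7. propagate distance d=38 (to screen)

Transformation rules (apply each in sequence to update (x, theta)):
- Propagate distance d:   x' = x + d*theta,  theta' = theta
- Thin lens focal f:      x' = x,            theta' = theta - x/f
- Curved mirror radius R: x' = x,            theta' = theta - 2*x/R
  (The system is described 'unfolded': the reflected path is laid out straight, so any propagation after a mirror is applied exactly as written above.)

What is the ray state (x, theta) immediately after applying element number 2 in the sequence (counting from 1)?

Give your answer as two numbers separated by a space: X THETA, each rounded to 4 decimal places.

Initial: x=-6.0000 theta=-0.4000
After 1 (propagate distance d=13): x=-11.2000 theta=-0.4000
After 2 (thin lens f=41): x=-11.2000 theta=-26/205 (≈-0.1268)
Rounded to 4 decimal places: x = -11.2000, theta = -0.1268

Answer: -11.2000 -0.1268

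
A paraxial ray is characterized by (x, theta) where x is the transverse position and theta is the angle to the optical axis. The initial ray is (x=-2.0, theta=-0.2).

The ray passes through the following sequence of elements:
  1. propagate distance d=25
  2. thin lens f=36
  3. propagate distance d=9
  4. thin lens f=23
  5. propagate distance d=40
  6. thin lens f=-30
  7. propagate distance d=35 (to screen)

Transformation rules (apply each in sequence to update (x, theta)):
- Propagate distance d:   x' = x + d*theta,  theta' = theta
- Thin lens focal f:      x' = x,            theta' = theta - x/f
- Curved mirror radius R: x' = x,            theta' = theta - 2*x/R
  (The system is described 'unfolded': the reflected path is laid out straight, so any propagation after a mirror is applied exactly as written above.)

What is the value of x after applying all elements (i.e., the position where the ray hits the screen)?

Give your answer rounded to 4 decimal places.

Answer: 21.3426

Derivation:
Initial: x=-2.0000 theta=-0.2000
After 1 (propagate distance d=25): x=-7.0000 theta=-0.2000
After 2 (thin lens f=36): x=-7.0000 theta=-1/180 (≈-0.0056)
After 3 (propagate distance d=9): x=-7.0500 theta=-1/180 (≈-0.0056)
After 4 (thin lens f=23): x=-7.0500 theta=623/2070 (≈0.3010)
After 5 (propagate distance d=40): x=20653/4140 (≈4.9886) theta=623/2070 (≈0.3010)
After 6 (thin lens f=-30): x=20653/4140 (≈4.9886) theta=58033/124200 (≈0.4673)
After 7 (propagate distance d=35 (to screen)): x=530149/24840 (≈21.3426) theta=58033/124200 (≈0.4673)
Rounded to 4 decimal places: x = 21.3426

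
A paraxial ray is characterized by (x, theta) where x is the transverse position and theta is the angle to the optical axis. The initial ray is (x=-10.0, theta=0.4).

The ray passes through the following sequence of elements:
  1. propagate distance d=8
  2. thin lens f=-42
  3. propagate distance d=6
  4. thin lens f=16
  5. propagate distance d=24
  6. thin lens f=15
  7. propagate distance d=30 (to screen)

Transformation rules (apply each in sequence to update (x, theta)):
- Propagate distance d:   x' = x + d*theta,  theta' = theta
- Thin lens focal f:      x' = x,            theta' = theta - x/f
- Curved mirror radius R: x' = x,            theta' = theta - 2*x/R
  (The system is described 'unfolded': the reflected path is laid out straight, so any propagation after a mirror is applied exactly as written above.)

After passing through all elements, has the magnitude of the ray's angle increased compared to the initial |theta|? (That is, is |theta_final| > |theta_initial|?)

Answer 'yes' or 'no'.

Initial: x=-10.0000 theta=0.4000
After 1 (propagate distance d=8): x=-6.8000 theta=0.4000
After 2 (thin lens f=-42): x=-6.8000 theta=5/21 (≈0.2381)
After 3 (propagate distance d=6): x=-188/35 (≈-5.3714) theta=5/21 (≈0.2381)
After 4 (thin lens f=16): x=-188/35 (≈-5.3714) theta=241/420 (≈0.5738)
After 5 (propagate distance d=24): x=8.4000 theta=241/420 (≈0.5738)
After 6 (thin lens f=15): x=8.4000 theta=29/2100 (≈0.0138)
After 7 (propagate distance d=30 (to screen)): x=617/70 (≈8.8143) theta=29/2100 (≈0.0138)
|theta_initial|=0.4000 |theta_final|=29/2100 (≈0.0138) -> not increased

Answer: no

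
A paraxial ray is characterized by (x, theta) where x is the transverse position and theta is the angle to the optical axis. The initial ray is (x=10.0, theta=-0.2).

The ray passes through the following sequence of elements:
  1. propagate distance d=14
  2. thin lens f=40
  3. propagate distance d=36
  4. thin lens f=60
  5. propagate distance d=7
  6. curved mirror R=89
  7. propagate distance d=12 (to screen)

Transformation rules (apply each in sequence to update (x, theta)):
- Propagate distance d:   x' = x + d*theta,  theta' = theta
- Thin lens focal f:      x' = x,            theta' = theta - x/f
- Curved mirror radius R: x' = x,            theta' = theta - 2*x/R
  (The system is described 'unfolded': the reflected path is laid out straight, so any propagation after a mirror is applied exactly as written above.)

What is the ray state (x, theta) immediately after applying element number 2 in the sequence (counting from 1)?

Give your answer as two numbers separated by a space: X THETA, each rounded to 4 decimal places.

Answer: 7.2000 -0.3800

Derivation:
Initial: x=10.0000 theta=-0.2000
After 1 (propagate distance d=14): x=7.2000 theta=-0.2000
After 2 (thin lens f=40): x=7.2000 theta=-0.3800
Rounded to 4 decimal places: x = 7.2000, theta = -0.3800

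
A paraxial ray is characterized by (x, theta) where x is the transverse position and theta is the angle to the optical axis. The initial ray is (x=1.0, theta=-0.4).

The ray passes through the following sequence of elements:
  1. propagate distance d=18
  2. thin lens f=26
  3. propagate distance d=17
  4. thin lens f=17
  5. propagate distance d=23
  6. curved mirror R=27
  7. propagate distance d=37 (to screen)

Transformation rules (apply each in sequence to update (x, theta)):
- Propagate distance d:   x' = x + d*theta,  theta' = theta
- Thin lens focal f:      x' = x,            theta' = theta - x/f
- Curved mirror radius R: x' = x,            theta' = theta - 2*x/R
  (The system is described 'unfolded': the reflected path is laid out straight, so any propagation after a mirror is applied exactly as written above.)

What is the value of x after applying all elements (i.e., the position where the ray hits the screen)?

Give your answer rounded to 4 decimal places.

Answer: 14.4653

Derivation:
Initial: x=1.0000 theta=-0.4000
After 1 (propagate distance d=18): x=-6.2000 theta=-0.4000
After 2 (thin lens f=26): x=-6.2000 theta=-21/130 (≈-0.1615)
After 3 (propagate distance d=17): x=-1163/130 (≈-8.9462) theta=-21/130 (≈-0.1615)
After 4 (thin lens f=17): x=-1163/130 (≈-8.9462) theta=31/85 (≈0.3647)
After 5 (propagate distance d=23): x=-1233/2210 (≈-0.5579) theta=31/85 (≈0.3647)
After 6 (curved mirror R=27): x=-1233/2210 (≈-0.5579) theta=1346/3315 (≈0.4060)
After 7 (propagate distance d=37 (to screen)): x=19181/1326 (≈14.4653) theta=1346/3315 (≈0.4060)
Rounded to 4 decimal places: x = 14.4653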